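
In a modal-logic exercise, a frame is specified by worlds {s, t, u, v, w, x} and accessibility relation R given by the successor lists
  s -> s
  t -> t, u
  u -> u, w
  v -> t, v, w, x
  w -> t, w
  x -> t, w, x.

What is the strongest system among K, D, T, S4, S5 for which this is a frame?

Serial (axiom D): yes — every world has a successor (e.g. s R s).
Reflexive (axiom T): yes — every world is R-related to itself.
Transitive (axiom 4): no — t R u and u R w, but not t R w.
Euclidean (axiom 5): no — v R t and v R w, but not t R w.
So F validates K, D, T; S4 would additionally require R to be transitive. The strongest is T.

T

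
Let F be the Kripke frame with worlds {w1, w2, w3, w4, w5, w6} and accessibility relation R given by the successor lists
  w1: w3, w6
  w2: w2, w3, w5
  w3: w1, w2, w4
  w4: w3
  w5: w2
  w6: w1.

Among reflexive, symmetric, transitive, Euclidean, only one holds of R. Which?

Reflexive: no — w1 is not related to itself.
Symmetric: yes — every pair in R has its reverse in R.
Transitive: no — w1 R w3 and w3 R w2, but not w1 R w2.
Euclidean: no — w1 R w3 and w1 R w6, but not w3 R w6.
Only symmetric holds.

symmetric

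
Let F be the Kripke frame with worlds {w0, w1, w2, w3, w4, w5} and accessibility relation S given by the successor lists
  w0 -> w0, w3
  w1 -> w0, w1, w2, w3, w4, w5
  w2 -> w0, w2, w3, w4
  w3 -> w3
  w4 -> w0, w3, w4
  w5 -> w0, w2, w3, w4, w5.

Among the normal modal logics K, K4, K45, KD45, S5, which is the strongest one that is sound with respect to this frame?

Transitive (axiom 4): yes — every two-step S-path is closed by a direct edge.
Euclidean (axiom 5): no — w1 S w0 and w1 S w2, but not w0 S w2.
Serial (axiom D): yes — every world has a successor (e.g. w0 S w0).
Reflexive (axiom T): yes — every world is S-related to itself.
So F validates K, K4; K45 would additionally require S to be Euclidean. The strongest is K4.

K4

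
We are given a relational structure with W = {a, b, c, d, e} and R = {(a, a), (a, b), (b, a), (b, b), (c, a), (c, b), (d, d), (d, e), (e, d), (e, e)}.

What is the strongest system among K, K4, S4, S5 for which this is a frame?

K4

Transitive (axiom 4): yes — every two-step R-path is closed by a direct edge.
Reflexive (axiom T): no — c is not related to itself.
Euclidean (axiom 5): yes — any two successors of a common world are R-related.
So F validates K, K4; S4 would additionally require R to be reflexive. The strongest is K4.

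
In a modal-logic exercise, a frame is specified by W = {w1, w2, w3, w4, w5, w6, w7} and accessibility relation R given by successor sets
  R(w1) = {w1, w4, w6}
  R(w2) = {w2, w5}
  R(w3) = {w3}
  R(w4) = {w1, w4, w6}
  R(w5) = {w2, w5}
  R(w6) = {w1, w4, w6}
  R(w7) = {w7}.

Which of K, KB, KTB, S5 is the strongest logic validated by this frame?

Symmetric (axiom B): yes — every pair in R has its reverse in R.
Reflexive (axiom T): yes — every world is R-related to itself.
Euclidean (axiom 5): yes — any two successors of a common world are R-related.
So F validates K, KB, KTB, S5. The strongest is S5.

S5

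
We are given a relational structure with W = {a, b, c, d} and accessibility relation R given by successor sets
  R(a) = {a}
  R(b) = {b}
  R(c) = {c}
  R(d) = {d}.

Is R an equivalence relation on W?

Yes

Reflexive: yes — every world is R-related to itself.
Symmetric: yes — every pair in R has its reverse in R.
Transitive: yes — every two-step R-path is closed by a direct edge.
So R is an equivalence relation.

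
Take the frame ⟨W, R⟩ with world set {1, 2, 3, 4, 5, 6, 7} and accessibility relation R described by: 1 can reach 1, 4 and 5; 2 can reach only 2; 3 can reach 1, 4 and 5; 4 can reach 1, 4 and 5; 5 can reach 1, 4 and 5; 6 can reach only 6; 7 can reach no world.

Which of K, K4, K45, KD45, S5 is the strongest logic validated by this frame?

K45

Transitive (axiom 4): yes — every two-step R-path is closed by a direct edge.
Euclidean (axiom 5): yes — any two successors of a common world are R-related.
Serial (axiom D): no — 7 has no R-successor.
Reflexive (axiom T): no — 3 is not related to itself.
So F validates K, K4, K45; KD45 would additionally require R to be serial. The strongest is K45.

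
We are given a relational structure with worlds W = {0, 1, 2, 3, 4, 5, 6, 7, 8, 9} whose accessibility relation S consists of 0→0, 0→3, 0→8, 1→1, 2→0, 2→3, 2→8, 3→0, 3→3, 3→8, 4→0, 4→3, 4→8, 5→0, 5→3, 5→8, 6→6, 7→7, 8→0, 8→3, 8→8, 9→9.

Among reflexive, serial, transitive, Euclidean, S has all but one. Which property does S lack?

Reflexive: no — 2 is not related to itself.
Serial: yes — every world has a successor (e.g. 0 S 0).
Transitive: yes — every two-step S-path is closed by a direct edge.
Euclidean: yes — any two successors of a common world are S-related.
Only reflexive fails.

reflexive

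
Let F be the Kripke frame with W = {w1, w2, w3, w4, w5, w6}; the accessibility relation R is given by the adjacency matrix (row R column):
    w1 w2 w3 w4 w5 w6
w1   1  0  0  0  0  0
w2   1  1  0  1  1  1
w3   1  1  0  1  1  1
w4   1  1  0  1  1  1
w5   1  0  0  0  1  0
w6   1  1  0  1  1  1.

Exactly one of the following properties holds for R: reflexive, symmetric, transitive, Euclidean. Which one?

Reflexive: no — w3 is not related to itself.
Symmetric: no — w2 R w1 but not w1 R w2.
Transitive: yes — every two-step R-path is closed by a direct edge.
Euclidean: no — w2 R w1 and w2 R w4, but not w1 R w4.
Only transitive holds.

transitive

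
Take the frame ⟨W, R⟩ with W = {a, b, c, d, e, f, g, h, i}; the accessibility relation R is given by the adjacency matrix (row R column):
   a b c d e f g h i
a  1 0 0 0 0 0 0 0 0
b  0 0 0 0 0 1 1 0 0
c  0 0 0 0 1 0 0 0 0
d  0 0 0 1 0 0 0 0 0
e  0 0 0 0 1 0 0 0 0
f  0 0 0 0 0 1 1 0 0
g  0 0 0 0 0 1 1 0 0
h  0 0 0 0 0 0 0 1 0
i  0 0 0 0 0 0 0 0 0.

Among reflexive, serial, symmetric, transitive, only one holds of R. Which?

transitive

Reflexive: no — b is not related to itself.
Serial: no — i has no R-successor.
Symmetric: no — b R f but not f R b.
Transitive: yes — every two-step R-path is closed by a direct edge.
Only transitive holds.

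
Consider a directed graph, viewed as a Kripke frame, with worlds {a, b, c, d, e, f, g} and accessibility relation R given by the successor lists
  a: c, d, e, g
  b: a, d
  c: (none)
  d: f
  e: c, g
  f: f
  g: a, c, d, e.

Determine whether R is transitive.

No

Transitive: no — a R d and d R f, but not a R f.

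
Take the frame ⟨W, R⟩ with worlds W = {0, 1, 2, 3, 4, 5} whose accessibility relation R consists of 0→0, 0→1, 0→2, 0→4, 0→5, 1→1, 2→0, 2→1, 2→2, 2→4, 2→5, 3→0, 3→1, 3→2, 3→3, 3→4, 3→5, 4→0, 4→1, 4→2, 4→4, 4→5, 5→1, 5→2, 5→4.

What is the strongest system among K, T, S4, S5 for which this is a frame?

Reflexive (axiom T): no — 5 is not related to itself.
Transitive (axiom 4): no — 5 R 2 and 2 R 0, but not 5 R 0.
Euclidean (axiom 5): no — 0 R 1 and 0 R 2, but not 1 R 2.
So F validates K; T would additionally require R to be reflexive. The strongest is K.

K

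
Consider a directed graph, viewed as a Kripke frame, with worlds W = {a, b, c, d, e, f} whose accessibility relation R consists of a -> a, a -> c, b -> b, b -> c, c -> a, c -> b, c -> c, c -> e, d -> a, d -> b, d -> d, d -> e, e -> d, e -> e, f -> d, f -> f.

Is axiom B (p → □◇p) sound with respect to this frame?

No

Axiom B corresponds to the accessibility relation being symmetric.
Symmetric: no — c R e but not e R c.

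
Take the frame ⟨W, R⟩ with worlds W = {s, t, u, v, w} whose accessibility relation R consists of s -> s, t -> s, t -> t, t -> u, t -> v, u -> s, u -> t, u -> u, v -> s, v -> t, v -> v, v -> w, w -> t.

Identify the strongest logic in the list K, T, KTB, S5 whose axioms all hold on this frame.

K

Reflexive (axiom T): no — w is not related to itself.
Symmetric (axiom B): no — t R s but not s R t.
Euclidean (axiom 5): no — t R s and t R u, but not s R u.
So F validates K; T would additionally require R to be reflexive. The strongest is K.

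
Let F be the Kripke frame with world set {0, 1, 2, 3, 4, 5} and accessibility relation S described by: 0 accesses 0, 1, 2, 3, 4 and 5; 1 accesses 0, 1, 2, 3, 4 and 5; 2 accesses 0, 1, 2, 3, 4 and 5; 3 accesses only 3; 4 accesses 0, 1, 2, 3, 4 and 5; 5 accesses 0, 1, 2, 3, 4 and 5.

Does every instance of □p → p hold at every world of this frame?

Axiom T corresponds to the accessibility relation being reflexive.
Reflexive: yes — every world is S-related to itself.

Yes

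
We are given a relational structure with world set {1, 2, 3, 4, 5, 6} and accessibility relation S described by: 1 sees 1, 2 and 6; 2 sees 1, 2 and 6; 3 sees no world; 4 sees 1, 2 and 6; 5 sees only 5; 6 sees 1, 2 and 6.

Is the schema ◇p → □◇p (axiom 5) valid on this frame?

Axiom 5 corresponds to the accessibility relation being Euclidean.
Euclidean: yes — any two successors of a common world are S-related.

Yes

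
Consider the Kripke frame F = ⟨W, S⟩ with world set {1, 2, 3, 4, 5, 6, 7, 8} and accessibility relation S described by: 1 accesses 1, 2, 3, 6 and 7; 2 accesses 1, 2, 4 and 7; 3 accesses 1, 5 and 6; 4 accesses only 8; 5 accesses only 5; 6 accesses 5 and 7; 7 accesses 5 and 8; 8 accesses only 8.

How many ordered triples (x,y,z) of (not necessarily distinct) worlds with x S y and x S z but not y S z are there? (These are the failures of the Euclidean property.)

32

Enumerating: (1,2,3), (1,2,6), (1,3,2), (1,3,3), (1,3,7), (1,6,1), (1,6,2), (1,6,3), (1,6,6), (1,7,1), (1,7,2), (1,7,3), … and 20 more.
Total: 32.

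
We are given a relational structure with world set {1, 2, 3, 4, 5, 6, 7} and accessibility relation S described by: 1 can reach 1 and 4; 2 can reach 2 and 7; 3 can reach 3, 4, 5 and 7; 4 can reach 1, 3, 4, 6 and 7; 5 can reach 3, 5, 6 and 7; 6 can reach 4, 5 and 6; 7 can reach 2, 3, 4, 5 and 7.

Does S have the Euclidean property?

Euclidean: no — 3 S 4 and 3 S 5, but not 4 S 5.

No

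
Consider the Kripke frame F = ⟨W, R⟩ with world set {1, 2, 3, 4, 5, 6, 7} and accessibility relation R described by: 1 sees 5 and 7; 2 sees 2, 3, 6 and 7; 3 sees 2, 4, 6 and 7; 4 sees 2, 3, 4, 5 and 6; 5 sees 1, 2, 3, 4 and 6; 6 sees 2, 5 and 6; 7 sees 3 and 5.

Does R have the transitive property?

Transitive: no — 1 R 5 and 5 R 2, but not 1 R 2.

No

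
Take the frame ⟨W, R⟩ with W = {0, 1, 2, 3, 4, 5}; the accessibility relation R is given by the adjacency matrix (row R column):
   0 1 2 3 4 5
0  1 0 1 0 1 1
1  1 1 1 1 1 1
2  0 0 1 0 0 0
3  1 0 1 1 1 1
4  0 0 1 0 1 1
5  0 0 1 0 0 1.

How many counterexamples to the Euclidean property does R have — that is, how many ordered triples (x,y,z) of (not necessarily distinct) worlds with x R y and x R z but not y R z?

35

Enumerating: (0,2,0), (0,2,4), (0,2,5), (0,4,0), (0,5,0), (0,5,4), (1,0,1), (1,0,3), (1,2,0), (1,2,1), (1,2,3), (1,2,4), … and 23 more.
Total: 35.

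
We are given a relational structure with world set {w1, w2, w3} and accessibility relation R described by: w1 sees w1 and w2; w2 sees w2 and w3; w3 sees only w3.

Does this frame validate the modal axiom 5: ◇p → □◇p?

Axiom 5 corresponds to the accessibility relation being Euclidean.
Euclidean: no — w1 R w2 and w1 R w1, but not w2 R w1.

No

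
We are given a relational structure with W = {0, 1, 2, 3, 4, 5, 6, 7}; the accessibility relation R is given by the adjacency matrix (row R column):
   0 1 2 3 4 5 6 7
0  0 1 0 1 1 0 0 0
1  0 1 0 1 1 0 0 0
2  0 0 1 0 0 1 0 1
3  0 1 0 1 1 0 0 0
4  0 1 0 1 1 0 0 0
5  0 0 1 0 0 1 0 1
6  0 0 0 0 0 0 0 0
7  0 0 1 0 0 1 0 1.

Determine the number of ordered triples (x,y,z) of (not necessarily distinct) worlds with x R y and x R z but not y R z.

0

R is Euclidean; there are no such tuples.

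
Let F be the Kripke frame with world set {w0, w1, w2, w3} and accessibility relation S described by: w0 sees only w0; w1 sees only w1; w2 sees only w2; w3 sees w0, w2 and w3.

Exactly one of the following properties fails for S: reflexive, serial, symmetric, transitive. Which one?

Reflexive: yes — every world is S-related to itself.
Serial: yes — every world has a successor (e.g. w0 S w0).
Symmetric: no — w3 S w0 but not w0 S w3.
Transitive: yes — every two-step S-path is closed by a direct edge.
Only symmetric fails.

symmetric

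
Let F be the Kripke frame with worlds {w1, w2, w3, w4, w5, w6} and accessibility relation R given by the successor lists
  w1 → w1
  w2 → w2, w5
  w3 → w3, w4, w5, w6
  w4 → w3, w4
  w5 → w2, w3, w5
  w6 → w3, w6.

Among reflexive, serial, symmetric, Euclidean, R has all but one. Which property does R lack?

Euclidean

Reflexive: yes — every world is R-related to itself.
Serial: yes — every world has a successor (e.g. w1 R w1).
Symmetric: yes — every pair in R has its reverse in R.
Euclidean: no — w3 R w4 and w3 R w5, but not w4 R w5.
Only Euclidean fails.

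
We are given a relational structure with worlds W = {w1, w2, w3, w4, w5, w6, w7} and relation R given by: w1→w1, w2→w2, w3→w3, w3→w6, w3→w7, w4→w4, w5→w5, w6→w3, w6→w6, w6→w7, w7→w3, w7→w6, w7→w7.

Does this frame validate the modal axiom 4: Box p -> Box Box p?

Axiom 4 corresponds to the accessibility relation being transitive.
Transitive: yes — every two-step R-path is closed by a direct edge.

Yes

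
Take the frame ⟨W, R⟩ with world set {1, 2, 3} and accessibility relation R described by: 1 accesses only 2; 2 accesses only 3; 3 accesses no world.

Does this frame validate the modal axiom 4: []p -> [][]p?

No

By correspondence theory, 4 is valid on a frame iff R is transitive.
Transitive: no — 1 R 2 and 2 R 3, but not 1 R 3.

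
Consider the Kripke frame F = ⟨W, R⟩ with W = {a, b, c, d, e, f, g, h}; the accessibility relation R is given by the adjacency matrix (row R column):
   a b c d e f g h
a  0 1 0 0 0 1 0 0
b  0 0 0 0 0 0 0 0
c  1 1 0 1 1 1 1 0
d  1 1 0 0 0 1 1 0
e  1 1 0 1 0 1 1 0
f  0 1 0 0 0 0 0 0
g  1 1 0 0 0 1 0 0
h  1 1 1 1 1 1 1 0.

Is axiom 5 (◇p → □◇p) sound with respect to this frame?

No

By correspondence theory, 5 is valid on a frame iff R is Euclidean.
Euclidean: no — a R b and a R f, but not b R f.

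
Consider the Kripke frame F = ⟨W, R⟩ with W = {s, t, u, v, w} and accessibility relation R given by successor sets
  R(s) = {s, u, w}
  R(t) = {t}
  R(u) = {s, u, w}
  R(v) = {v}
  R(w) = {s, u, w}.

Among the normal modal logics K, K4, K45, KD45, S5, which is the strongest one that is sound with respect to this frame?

Transitive (axiom 4): yes — every two-step R-path is closed by a direct edge.
Euclidean (axiom 5): yes — any two successors of a common world are R-related.
Serial (axiom D): yes — every world has a successor (e.g. s R s).
Reflexive (axiom T): yes — every world is R-related to itself.
So F validates K, K4, K45, KD45, S5. The strongest is S5.

S5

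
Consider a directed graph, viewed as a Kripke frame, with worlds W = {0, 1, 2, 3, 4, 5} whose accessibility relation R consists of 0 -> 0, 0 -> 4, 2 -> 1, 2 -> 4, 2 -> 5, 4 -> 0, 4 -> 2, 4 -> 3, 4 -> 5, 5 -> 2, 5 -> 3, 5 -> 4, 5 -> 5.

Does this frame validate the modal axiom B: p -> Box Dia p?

The schema B characterises exactly the symmetric frames.
Symmetric: no — 2 R 1 but not 1 R 2.

No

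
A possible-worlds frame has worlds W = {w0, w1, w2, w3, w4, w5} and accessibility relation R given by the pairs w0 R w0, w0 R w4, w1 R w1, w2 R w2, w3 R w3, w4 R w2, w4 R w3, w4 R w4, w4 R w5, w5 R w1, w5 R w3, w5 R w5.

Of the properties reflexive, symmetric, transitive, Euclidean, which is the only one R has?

reflexive

Reflexive: yes — every world is R-related to itself.
Symmetric: no — w0 R w4 but not w4 R w0.
Transitive: no — w0 R w4 and w4 R w2, but not w0 R w2.
Euclidean: no — w4 R w2 and w4 R w3, but not w2 R w3.
Only reflexive holds.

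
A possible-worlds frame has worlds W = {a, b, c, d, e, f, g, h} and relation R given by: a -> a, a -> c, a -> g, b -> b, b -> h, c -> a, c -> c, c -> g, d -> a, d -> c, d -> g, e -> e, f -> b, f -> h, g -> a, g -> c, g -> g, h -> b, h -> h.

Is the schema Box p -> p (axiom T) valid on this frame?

Axiom T corresponds to the accessibility relation being reflexive.
Reflexive: no — d is not related to itself.

No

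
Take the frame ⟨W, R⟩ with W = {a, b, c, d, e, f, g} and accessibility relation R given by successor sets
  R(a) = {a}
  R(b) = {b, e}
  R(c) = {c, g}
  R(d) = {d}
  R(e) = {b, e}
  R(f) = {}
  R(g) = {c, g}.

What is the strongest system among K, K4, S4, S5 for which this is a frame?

K4

Transitive (axiom 4): yes — every two-step R-path is closed by a direct edge.
Reflexive (axiom T): no — f is not related to itself.
Euclidean (axiom 5): yes — any two successors of a common world are R-related.
So F validates K, K4; S4 would additionally require R to be reflexive. The strongest is K4.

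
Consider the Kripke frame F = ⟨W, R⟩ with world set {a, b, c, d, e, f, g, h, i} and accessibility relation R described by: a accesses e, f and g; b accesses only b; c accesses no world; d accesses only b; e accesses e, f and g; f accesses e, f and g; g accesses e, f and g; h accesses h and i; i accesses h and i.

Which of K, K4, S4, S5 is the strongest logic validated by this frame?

Transitive (axiom 4): yes — every two-step R-path is closed by a direct edge.
Reflexive (axiom T): no — a is not related to itself.
Euclidean (axiom 5): yes — any two successors of a common world are R-related.
So F validates K, K4; S4 would additionally require R to be reflexive. The strongest is K4.

K4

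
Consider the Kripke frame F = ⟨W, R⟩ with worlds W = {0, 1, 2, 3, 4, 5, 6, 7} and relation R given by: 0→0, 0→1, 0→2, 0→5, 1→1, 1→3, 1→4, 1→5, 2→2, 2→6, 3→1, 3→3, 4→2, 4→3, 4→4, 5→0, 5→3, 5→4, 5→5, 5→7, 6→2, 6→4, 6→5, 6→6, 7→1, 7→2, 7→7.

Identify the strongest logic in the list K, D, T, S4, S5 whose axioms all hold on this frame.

T

Serial (axiom D): yes — every world has a successor (e.g. 0 R 0).
Reflexive (axiom T): yes — every world is R-related to itself.
Transitive (axiom 4): no — 0 R 1 and 1 R 3, but not 0 R 3.
Euclidean (axiom 5): no — 0 R 1 and 0 R 2, but not 1 R 2.
So F validates K, D, T; S4 would additionally require R to be transitive. The strongest is T.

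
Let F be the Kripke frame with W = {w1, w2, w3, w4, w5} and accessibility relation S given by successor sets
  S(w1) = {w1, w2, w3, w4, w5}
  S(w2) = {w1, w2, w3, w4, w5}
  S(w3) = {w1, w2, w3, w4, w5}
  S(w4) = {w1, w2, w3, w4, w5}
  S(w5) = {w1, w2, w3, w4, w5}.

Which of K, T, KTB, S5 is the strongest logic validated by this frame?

S5

Reflexive (axiom T): yes — every world is S-related to itself.
Symmetric (axiom B): yes — every pair in S has its reverse in S.
Euclidean (axiom 5): yes — any two successors of a common world are S-related.
So F validates K, T, KTB, S5. The strongest is S5.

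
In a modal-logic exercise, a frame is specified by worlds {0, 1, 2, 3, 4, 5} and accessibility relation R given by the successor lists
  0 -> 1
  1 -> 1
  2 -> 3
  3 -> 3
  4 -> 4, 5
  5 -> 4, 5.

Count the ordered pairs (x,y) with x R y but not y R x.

Enumerating: (0,1), (2,3).

2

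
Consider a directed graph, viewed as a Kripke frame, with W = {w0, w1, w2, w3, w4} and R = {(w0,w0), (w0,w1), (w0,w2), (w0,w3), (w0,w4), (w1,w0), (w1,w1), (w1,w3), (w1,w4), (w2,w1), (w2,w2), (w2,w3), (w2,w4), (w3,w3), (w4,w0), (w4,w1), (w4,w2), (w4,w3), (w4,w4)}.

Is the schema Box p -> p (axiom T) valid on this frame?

Yes

The schema T characterises exactly the reflexive frames.
Reflexive: yes — every world is R-related to itself.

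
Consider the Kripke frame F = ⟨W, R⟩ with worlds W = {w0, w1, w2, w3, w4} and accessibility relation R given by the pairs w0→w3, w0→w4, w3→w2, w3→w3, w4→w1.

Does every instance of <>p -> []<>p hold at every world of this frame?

Axiom 5 corresponds to the accessibility relation being Euclidean.
Euclidean: no — w0 R w3 and w0 R w4, but not w3 R w4.

No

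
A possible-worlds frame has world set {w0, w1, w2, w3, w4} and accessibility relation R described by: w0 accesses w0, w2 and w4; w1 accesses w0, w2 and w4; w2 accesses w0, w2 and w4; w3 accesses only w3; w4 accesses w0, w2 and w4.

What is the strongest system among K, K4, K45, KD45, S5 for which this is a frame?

KD45

Transitive (axiom 4): yes — every two-step R-path is closed by a direct edge.
Euclidean (axiom 5): yes — any two successors of a common world are R-related.
Serial (axiom D): yes — every world has a successor (e.g. w0 R w0).
Reflexive (axiom T): no — w1 is not related to itself.
So F validates K, K4, K45, KD45; S5 would additionally require R to be reflexive. The strongest is KD45.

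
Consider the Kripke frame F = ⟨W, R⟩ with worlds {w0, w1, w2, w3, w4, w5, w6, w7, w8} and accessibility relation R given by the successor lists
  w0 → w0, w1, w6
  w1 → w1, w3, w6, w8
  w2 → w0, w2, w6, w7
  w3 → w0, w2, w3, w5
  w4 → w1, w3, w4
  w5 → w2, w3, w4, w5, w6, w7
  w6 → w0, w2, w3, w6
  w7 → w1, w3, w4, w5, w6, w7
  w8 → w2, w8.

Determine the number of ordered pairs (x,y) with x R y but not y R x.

Enumerating: (w0,w1), (w1,w3), (w1,w6), (w1,w8), (w2,w0), (w2,w7), (w3,w0), (w3,w2), (w4,w1), (w4,w3), (w5,w2), (w5,w4), … and 7 more.
Total: 19.

19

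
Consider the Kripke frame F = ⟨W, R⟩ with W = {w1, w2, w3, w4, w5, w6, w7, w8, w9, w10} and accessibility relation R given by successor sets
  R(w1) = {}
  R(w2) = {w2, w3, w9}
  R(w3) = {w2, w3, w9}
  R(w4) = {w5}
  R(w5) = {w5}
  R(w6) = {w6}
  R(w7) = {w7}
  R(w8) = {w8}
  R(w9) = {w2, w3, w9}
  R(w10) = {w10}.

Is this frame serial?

Serial: no — w1 has no R-successor.

No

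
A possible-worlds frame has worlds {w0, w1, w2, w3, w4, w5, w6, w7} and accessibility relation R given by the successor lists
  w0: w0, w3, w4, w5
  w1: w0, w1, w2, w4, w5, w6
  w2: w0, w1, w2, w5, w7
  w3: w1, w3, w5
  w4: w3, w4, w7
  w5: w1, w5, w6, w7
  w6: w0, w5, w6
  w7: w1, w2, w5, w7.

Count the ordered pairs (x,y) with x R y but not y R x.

14

Enumerating: (w0,w3), (w0,w4), (w0,w5), (w1,w0), (w1,w4), (w1,w6), (w2,w0), (w2,w5), (w3,w1), (w3,w5), (w4,w3), (w4,w7), (w6,w0), (w7,w1).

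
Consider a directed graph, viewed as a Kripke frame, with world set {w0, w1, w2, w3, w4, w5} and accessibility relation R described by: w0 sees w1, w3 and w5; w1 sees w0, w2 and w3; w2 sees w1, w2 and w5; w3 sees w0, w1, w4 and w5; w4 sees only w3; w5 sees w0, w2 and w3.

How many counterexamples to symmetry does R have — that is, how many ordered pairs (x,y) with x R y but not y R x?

0

R is symmetric; there are no such tuples.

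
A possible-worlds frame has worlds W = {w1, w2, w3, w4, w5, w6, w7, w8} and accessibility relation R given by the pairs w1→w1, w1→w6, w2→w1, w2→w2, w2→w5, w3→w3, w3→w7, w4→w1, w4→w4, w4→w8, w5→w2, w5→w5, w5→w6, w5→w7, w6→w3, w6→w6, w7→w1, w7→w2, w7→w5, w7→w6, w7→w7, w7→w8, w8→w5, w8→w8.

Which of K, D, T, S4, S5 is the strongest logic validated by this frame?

Serial (axiom D): yes — every world has a successor (e.g. w1 R w1).
Reflexive (axiom T): yes — every world is R-related to itself.
Transitive (axiom 4): no — w1 R w6 and w6 R w3, but not w1 R w3.
Euclidean (axiom 5): no — w2 R w1 and w2 R w5, but not w1 R w5.
So F validates K, D, T; S4 would additionally require R to be transitive. The strongest is T.

T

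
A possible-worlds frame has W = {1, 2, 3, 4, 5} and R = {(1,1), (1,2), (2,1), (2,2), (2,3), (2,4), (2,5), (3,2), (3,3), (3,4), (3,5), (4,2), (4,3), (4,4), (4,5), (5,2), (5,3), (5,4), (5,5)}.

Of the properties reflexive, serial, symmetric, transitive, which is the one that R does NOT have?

Reflexive: yes — every world is R-related to itself.
Serial: yes — every world has a successor (e.g. 1 R 1).
Symmetric: yes — every pair in R has its reverse in R.
Transitive: no — 1 R 2 and 2 R 3, but not 1 R 3.
Only transitive fails.

transitive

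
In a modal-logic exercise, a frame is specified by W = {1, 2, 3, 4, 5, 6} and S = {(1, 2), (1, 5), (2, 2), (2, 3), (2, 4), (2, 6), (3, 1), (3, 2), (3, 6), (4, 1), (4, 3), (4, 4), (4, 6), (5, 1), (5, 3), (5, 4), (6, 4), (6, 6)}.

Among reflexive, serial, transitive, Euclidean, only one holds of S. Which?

serial

Reflexive: no — 1 is not related to itself.
Serial: yes — every world has a successor (e.g. 1 S 2).
Transitive: no — 1 S 2 and 2 S 3, but not 1 S 3.
Euclidean: no — 1 S 2 and 1 S 5, but not 2 S 5.
Only serial holds.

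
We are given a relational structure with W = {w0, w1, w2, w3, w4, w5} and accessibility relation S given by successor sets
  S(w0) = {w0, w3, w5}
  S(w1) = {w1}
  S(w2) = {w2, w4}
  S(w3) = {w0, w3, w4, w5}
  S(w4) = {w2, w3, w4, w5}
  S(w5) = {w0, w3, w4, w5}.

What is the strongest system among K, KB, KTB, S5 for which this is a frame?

Symmetric (axiom B): yes — every pair in S has its reverse in S.
Reflexive (axiom T): yes — every world is S-related to itself.
Euclidean (axiom 5): no — w3 S w0 and w3 S w4, but not w0 S w4.
So F validates K, KB, KTB; S5 would additionally require S to be Euclidean. The strongest is KTB.

KTB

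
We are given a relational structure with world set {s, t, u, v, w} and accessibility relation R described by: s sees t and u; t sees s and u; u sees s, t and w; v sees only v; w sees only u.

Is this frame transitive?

No

Transitive: no — s R u and u R w, but not s R w.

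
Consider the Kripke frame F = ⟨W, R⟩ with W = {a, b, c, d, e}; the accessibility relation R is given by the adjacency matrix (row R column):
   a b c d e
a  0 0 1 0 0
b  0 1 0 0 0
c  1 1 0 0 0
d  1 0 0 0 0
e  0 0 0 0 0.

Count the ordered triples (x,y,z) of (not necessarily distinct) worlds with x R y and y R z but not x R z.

4

Enumerating: (a,c,a), (a,c,b), (c,a,c), (d,a,c).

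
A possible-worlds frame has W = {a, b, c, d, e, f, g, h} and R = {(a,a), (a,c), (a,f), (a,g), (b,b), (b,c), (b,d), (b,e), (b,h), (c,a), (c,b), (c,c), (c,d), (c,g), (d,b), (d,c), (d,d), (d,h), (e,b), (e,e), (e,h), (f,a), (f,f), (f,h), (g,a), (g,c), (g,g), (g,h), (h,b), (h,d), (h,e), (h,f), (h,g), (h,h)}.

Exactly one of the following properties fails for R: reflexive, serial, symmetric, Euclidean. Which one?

Reflexive: yes — every world is R-related to itself.
Serial: yes — every world has a successor (e.g. a R a).
Symmetric: yes — every pair in R has its reverse in R.
Euclidean: no — a R c and a R f, but not c R f.
Only Euclidean fails.

Euclidean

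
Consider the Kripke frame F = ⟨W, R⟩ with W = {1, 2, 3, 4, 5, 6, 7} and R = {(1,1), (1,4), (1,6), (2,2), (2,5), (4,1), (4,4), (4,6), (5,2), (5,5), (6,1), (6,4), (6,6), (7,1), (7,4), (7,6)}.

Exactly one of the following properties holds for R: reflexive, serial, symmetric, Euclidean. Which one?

Reflexive: no — 3 is not related to itself.
Serial: no — 3 has no R-successor.
Symmetric: no — 7 R 1 but not 1 R 7.
Euclidean: yes — any two successors of a common world are R-related.
Only Euclidean holds.

Euclidean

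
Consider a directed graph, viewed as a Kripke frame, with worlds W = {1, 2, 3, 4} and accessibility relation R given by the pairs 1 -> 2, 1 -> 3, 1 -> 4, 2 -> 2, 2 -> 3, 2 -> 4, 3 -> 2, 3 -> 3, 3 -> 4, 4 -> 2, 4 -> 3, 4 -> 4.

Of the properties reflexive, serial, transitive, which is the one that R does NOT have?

reflexive

Reflexive: no — 1 is not related to itself.
Serial: yes — every world has a successor (e.g. 1 R 2).
Transitive: yes — every two-step R-path is closed by a direct edge.
Only reflexive fails.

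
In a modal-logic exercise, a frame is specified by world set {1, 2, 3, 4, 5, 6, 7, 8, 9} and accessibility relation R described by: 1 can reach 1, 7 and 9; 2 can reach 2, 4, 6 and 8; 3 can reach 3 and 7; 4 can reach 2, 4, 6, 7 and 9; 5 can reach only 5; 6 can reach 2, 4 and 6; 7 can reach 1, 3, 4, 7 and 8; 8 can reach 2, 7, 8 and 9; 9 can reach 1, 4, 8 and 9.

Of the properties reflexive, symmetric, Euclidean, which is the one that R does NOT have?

Reflexive: yes — every world is R-related to itself.
Symmetric: yes — every pair in R has its reverse in R.
Euclidean: no — 1 R 7 and 1 R 9, but not 7 R 9.
Only Euclidean fails.

Euclidean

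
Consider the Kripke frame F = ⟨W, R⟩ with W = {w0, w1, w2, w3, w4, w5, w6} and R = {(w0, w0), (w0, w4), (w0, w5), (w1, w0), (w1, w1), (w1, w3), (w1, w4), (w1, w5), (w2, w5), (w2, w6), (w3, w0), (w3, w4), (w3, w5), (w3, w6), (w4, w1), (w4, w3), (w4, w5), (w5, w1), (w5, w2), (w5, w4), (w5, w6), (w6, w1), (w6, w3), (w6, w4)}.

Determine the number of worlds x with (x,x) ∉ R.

5

Enumerating: w2, w3, w4, w5, w6.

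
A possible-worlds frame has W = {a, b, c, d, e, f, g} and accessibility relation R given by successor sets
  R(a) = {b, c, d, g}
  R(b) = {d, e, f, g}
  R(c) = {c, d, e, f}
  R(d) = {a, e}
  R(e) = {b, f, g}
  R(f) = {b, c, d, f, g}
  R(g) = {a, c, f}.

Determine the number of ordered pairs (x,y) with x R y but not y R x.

11

Enumerating: (a,b), (a,c), (b,d), (b,g), (c,d), (c,e), (d,e), (e,f), (e,g), (f,d), (g,c).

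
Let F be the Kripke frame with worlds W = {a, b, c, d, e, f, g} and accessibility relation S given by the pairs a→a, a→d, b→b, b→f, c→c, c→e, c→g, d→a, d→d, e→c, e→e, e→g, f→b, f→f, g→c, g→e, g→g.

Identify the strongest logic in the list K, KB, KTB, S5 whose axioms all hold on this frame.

Symmetric (axiom B): yes — every pair in S has its reverse in S.
Reflexive (axiom T): yes — every world is S-related to itself.
Euclidean (axiom 5): yes — any two successors of a common world are S-related.
So F validates K, KB, KTB, S5. The strongest is S5.

S5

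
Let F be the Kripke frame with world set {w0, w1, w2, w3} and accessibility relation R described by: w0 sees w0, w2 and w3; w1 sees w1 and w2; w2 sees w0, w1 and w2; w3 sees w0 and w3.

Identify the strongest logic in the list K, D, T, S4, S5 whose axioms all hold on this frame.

Serial (axiom D): yes — every world has a successor (e.g. w0 R w0).
Reflexive (axiom T): yes — every world is R-related to itself.
Transitive (axiom 4): no — w0 R w2 and w2 R w1, but not w0 R w1.
Euclidean (axiom 5): no — w0 R w2 and w0 R w3, but not w2 R w3.
So F validates K, D, T; S4 would additionally require R to be transitive. The strongest is T.

T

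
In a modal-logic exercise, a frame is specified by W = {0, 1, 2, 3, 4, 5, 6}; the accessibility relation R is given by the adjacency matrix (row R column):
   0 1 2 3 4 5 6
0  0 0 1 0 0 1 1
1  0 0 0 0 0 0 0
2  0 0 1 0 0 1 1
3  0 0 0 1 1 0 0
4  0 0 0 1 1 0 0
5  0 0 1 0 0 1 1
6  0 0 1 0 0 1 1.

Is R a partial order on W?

No

Reflexive: no — 0 is not related to itself.
Transitive: yes — every two-step R-path is closed by a direct edge.
Antisymmetric: no — 2 R 5 and 5 R 2 with 2 ≠ 5.
So R is not a partial order.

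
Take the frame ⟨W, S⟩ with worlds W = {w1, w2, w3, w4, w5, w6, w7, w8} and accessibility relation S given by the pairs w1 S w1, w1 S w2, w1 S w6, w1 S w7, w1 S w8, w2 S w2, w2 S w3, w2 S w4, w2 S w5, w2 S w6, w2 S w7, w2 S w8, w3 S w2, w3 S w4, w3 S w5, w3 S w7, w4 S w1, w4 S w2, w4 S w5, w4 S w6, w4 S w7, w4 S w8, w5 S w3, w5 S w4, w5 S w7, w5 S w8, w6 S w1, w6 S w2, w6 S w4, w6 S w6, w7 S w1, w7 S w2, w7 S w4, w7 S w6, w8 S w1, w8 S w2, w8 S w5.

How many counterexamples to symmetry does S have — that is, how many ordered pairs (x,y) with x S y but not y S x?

Enumerating: (w1,w2), (w2,w5), (w3,w4), (w3,w7), (w4,w1), (w4,w8), (w5,w7), (w7,w6).

8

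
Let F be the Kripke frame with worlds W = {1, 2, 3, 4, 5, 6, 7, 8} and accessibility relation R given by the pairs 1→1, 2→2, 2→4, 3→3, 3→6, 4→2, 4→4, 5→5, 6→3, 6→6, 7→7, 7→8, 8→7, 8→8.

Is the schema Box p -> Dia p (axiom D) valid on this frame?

By correspondence theory, D is valid on a frame iff R is serial.
Serial: yes — every world has a successor (e.g. 1 R 1).

Yes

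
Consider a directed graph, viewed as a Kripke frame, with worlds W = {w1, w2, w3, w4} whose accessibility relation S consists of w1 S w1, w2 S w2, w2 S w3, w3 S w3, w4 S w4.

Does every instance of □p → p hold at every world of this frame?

Axiom T corresponds to the accessibility relation being reflexive.
Reflexive: yes — every world is S-related to itself.

Yes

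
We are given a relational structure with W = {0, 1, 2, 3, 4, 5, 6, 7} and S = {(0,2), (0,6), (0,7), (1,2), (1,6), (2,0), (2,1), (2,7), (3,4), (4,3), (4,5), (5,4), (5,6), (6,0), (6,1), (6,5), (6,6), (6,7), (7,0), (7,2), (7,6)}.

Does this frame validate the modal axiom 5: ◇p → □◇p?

The schema 5 characterises exactly the Euclidean frames.
Euclidean: no — 0 S 2 and 0 S 6, but not 2 S 6.

No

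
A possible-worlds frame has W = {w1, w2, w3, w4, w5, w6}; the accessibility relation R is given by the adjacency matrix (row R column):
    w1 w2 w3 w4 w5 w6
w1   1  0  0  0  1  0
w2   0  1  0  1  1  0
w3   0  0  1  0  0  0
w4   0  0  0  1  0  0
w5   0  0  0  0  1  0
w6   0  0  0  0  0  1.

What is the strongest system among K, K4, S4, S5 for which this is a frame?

S4

Transitive (axiom 4): yes — every two-step R-path is closed by a direct edge.
Reflexive (axiom T): yes — every world is R-related to itself.
Euclidean (axiom 5): no — w2 R w4 and w2 R w5, but not w4 R w5.
So F validates K, K4, S4; S5 would additionally require R to be Euclidean. The strongest is S4.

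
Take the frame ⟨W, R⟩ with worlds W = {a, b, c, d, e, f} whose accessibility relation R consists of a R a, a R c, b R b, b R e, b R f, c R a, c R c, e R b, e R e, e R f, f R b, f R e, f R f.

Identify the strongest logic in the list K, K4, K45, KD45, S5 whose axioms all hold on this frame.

Transitive (axiom 4): yes — every two-step R-path is closed by a direct edge.
Euclidean (axiom 5): yes — any two successors of a common world are R-related.
Serial (axiom D): no — d has no R-successor.
Reflexive (axiom T): no — d is not related to itself.
So F validates K, K4, K45; KD45 would additionally require R to be serial. The strongest is K45.

K45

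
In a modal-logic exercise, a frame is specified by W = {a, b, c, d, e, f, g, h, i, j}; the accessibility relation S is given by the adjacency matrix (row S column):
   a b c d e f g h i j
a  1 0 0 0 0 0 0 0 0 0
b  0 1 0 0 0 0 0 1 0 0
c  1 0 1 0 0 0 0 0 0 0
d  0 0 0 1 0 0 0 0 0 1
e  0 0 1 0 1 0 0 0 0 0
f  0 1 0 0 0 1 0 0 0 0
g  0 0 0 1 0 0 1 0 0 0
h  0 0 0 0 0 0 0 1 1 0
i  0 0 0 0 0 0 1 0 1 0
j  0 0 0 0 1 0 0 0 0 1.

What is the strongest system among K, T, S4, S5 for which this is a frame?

Reflexive (axiom T): yes — every world is S-related to itself.
Transitive (axiom 4): no — b S h and h S i, but not b S i.
Euclidean (axiom 5): no — b S h and b S b, but not h S b.
So F validates K, T; S4 would additionally require S to be transitive. The strongest is T.

T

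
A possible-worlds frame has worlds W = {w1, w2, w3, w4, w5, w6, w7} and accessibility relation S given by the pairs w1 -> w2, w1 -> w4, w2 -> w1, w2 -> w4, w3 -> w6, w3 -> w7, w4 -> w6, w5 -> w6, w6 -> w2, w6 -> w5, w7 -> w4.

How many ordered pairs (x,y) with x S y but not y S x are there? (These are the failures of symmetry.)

7

Enumerating: (w1,w4), (w2,w4), (w3,w6), (w3,w7), (w4,w6), (w6,w2), (w7,w4).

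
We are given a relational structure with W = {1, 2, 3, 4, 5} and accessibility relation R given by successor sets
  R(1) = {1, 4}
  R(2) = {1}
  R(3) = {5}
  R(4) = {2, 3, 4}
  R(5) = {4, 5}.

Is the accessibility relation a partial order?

No

Reflexive: no — 2 is not related to itself.
Transitive: no — 1 R 4 and 4 R 2, but not 1 R 2.
Antisymmetric: yes — no distinct pair is related both ways.
So R is not a partial order.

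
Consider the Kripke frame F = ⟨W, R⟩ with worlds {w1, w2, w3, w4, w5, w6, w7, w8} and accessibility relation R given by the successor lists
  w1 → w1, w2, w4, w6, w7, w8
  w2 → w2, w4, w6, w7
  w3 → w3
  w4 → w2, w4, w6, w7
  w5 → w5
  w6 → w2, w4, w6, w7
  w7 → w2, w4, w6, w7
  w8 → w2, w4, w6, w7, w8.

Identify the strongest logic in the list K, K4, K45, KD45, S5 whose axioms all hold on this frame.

Transitive (axiom 4): yes — every two-step R-path is closed by a direct edge.
Euclidean (axiom 5): no — w1 R w2 and w1 R w8, but not w2 R w8.
Serial (axiom D): yes — every world has a successor (e.g. w1 R w1).
Reflexive (axiom T): yes — every world is R-related to itself.
So F validates K, K4; K45 would additionally require R to be Euclidean. The strongest is K4.

K4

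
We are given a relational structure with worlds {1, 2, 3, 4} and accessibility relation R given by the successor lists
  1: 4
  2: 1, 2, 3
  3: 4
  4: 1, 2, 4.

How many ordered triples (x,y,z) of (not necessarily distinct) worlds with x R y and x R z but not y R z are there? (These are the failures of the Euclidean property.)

9

Enumerating: (2,1,1), (2,1,2), (2,1,3), (2,3,1), (2,3,2), (2,3,3), (4,1,1), (4,1,2), (4,2,4).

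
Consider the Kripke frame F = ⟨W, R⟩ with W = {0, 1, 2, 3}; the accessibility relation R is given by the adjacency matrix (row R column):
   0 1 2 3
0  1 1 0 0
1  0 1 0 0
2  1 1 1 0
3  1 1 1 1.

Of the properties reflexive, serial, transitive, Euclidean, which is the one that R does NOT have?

Reflexive: yes — every world is R-related to itself.
Serial: yes — every world has a successor (e.g. 0 R 0).
Transitive: yes — every two-step R-path is closed by a direct edge.
Euclidean: no — 2 R 1 and 2 R 0, but not 1 R 0.
Only Euclidean fails.

Euclidean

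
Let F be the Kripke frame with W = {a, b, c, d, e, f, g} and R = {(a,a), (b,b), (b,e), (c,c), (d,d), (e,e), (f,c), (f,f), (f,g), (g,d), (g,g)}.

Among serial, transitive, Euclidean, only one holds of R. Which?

serial

Serial: yes — every world has a successor (e.g. a R a).
Transitive: no — f R g and g R d, but not f R d.
Euclidean: no — f R c and f R g, but not c R g.
Only serial holds.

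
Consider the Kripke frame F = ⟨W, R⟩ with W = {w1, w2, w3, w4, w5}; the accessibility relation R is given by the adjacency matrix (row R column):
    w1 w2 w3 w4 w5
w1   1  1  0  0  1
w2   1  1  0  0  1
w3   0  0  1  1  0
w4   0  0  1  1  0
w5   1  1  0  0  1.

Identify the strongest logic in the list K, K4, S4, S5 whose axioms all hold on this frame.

Transitive (axiom 4): yes — every two-step R-path is closed by a direct edge.
Reflexive (axiom T): yes — every world is R-related to itself.
Euclidean (axiom 5): yes — any two successors of a common world are R-related.
So F validates K, K4, S4, S5. The strongest is S5.

S5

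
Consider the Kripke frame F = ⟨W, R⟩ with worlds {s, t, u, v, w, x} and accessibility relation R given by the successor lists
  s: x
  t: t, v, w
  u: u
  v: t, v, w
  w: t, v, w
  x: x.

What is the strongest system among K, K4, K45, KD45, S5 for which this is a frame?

KD45

Transitive (axiom 4): yes — every two-step R-path is closed by a direct edge.
Euclidean (axiom 5): yes — any two successors of a common world are R-related.
Serial (axiom D): yes — every world has a successor (e.g. s R x).
Reflexive (axiom T): no — s is not related to itself.
So F validates K, K4, K45, KD45; S5 would additionally require R to be reflexive. The strongest is KD45.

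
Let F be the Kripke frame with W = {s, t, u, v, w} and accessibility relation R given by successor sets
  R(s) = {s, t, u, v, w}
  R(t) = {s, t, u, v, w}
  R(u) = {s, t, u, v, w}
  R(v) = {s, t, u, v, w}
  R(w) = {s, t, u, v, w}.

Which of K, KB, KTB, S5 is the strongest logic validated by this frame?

Symmetric (axiom B): yes — every pair in R has its reverse in R.
Reflexive (axiom T): yes — every world is R-related to itself.
Euclidean (axiom 5): yes — any two successors of a common world are R-related.
So F validates K, KB, KTB, S5. The strongest is S5.

S5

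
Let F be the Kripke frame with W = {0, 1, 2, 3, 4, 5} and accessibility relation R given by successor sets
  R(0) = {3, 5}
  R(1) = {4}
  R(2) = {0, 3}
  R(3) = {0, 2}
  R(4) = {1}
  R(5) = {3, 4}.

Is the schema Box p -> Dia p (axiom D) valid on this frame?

Yes

Axiom D corresponds to the accessibility relation being serial.
Serial: yes — every world has a successor (e.g. 0 R 3).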